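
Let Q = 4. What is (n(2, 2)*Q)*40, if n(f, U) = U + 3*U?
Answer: 1280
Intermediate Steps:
n(f, U) = 4*U
(n(2, 2)*Q)*40 = ((4*2)*4)*40 = (8*4)*40 = 32*40 = 1280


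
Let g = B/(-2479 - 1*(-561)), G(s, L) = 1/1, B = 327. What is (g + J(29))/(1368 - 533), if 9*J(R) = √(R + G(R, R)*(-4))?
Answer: 6647/14413770 ≈ 0.00046116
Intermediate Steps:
G(s, L) = 1
g = -327/1918 (g = 327/(-2479 - 1*(-561)) = 327/(-2479 + 561) = 327/(-1918) = 327*(-1/1918) = -327/1918 ≈ -0.17049)
J(R) = √(-4 + R)/9 (J(R) = √(R + 1*(-4))/9 = √(R - 4)/9 = √(-4 + R)/9)
(g + J(29))/(1368 - 533) = (-327/1918 + √(-4 + 29)/9)/(1368 - 533) = (-327/1918 + √25/9)/835 = (-327/1918 + (⅑)*5)*(1/835) = (-327/1918 + 5/9)*(1/835) = (6647/17262)*(1/835) = 6647/14413770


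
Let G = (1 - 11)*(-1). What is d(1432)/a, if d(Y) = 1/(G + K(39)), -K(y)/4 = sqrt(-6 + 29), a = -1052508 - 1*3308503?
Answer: 5/584375474 + sqrt(23)/292187737 ≈ 2.4970e-8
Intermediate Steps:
a = -4361011 (a = -1052508 - 3308503 = -4361011)
K(y) = -4*sqrt(23) (K(y) = -4*sqrt(-6 + 29) = -4*sqrt(23))
G = 10 (G = -10*(-1) = 10)
d(Y) = 1/(10 - 4*sqrt(23))
d(1432)/a = (-5/134 - sqrt(23)/67)/(-4361011) = (-5/134 - sqrt(23)/67)*(-1/4361011) = 5/584375474 + sqrt(23)/292187737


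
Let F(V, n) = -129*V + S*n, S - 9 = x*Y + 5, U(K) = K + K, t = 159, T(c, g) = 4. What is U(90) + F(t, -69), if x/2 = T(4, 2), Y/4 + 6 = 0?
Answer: -8049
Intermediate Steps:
Y = -24 (Y = -24 + 4*0 = -24 + 0 = -24)
x = 8 (x = 2*4 = 8)
U(K) = 2*K
S = -178 (S = 9 + (8*(-24) + 5) = 9 + (-192 + 5) = 9 - 187 = -178)
F(V, n) = -178*n - 129*V (F(V, n) = -129*V - 178*n = -178*n - 129*V)
U(90) + F(t, -69) = 2*90 + (-178*(-69) - 129*159) = 180 + (12282 - 20511) = 180 - 8229 = -8049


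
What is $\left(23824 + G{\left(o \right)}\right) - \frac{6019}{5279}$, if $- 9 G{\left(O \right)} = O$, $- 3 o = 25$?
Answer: $\frac{3395675654}{142533} \approx 23824.0$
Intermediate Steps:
$o = - \frac{25}{3}$ ($o = \left(- \frac{1}{3}\right) 25 = - \frac{25}{3} \approx -8.3333$)
$G{\left(O \right)} = - \frac{O}{9}$
$\left(23824 + G{\left(o \right)}\right) - \frac{6019}{5279} = \left(23824 - - \frac{25}{27}\right) - \frac{6019}{5279} = \left(23824 + \frac{25}{27}\right) - \frac{6019}{5279} = \frac{643273}{27} - \frac{6019}{5279} = \frac{3395675654}{142533}$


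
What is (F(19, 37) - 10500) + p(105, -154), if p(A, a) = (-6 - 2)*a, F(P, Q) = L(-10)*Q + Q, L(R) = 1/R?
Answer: -92347/10 ≈ -9234.7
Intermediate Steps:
F(P, Q) = 9*Q/10 (F(P, Q) = Q/(-10) + Q = -Q/10 + Q = 9*Q/10)
p(A, a) = -8*a
(F(19, 37) - 10500) + p(105, -154) = ((9/10)*37 - 10500) - 8*(-154) = (333/10 - 10500) + 1232 = -104667/10 + 1232 = -92347/10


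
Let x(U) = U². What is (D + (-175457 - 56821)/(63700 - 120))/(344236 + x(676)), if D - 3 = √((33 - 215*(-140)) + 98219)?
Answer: -20769/25470529480 + √8022/200303 ≈ 0.00044634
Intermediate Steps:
D = 3 + 4*√8022 (D = 3 + √((33 - 215*(-140)) + 98219) = 3 + √((33 + 30100) + 98219) = 3 + √(30133 + 98219) = 3 + √128352 = 3 + 4*√8022 ≈ 361.26)
(D + (-175457 - 56821)/(63700 - 120))/(344236 + x(676)) = ((3 + 4*√8022) + (-175457 - 56821)/(63700 - 120))/(344236 + 676²) = ((3 + 4*√8022) - 232278/63580)/(344236 + 456976) = ((3 + 4*√8022) - 232278*1/63580)/801212 = ((3 + 4*√8022) - 116139/31790)*(1/801212) = (-20769/31790 + 4*√8022)*(1/801212) = -20769/25470529480 + √8022/200303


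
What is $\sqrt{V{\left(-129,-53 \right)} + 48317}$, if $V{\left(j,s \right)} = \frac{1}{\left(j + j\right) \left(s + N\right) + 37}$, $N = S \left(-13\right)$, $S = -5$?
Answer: $\frac{\sqrt{452125406418}}{3059} \approx 219.81$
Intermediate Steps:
$N = 65$ ($N = \left(-5\right) \left(-13\right) = 65$)
$V{\left(j,s \right)} = \frac{1}{37 + 2 j \left(65 + s\right)}$ ($V{\left(j,s \right)} = \frac{1}{\left(j + j\right) \left(s + 65\right) + 37} = \frac{1}{2 j \left(65 + s\right) + 37} = \frac{1}{37 + 2 j \left(65 + s\right)}$)
$\sqrt{V{\left(-129,-53 \right)} + 48317} = \sqrt{\frac{1}{37 + 130 \left(-129\right) + 2 \left(-129\right) \left(-53\right)} + 48317} = \sqrt{\frac{1}{37 - 16770 + 13674} + 48317} = \sqrt{\frac{1}{-3059} + 48317} = \sqrt{- \frac{1}{3059} + 48317} = \sqrt{\frac{147801702}{3059}} = \frac{\sqrt{452125406418}}{3059}$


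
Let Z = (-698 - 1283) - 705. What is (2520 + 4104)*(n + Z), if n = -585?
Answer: -21667104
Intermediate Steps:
Z = -2686 (Z = -1981 - 705 = -2686)
(2520 + 4104)*(n + Z) = (2520 + 4104)*(-585 - 2686) = 6624*(-3271) = -21667104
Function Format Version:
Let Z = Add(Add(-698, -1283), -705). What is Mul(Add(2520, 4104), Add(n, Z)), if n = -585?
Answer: -21667104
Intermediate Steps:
Z = -2686 (Z = Add(-1981, -705) = -2686)
Mul(Add(2520, 4104), Add(n, Z)) = Mul(Add(2520, 4104), Add(-585, -2686)) = Mul(6624, -3271) = -21667104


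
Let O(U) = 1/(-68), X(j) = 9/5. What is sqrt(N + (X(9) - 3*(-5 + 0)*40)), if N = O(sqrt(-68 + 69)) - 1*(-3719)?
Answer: sqrt(124870695)/170 ≈ 65.733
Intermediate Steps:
X(j) = 9/5 (X(j) = 9*(1/5) = 9/5)
O(U) = -1/68
N = 252891/68 (N = -1/68 - 1*(-3719) = -1/68 + 3719 = 252891/68 ≈ 3719.0)
sqrt(N + (X(9) - 3*(-5 + 0)*40)) = sqrt(252891/68 + (9/5 - 3*(-5 + 0)*40)) = sqrt(252891/68 + (9/5 - 3*(-5)*40)) = sqrt(252891/68 + (9/5 + 15*40)) = sqrt(252891/68 + (9/5 + 600)) = sqrt(252891/68 + 3009/5) = sqrt(1469067/340) = sqrt(124870695)/170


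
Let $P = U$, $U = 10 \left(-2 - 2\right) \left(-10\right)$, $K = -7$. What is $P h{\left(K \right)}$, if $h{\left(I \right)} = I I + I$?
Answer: $16800$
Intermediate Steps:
$U = 400$ ($U = 10 \left(-4\right) \left(-10\right) = \left(-40\right) \left(-10\right) = 400$)
$h{\left(I \right)} = I + I^{2}$ ($h{\left(I \right)} = I^{2} + I = I + I^{2}$)
$P = 400$
$P h{\left(K \right)} = 400 \left(- 7 \left(1 - 7\right)\right) = 400 \left(\left(-7\right) \left(-6\right)\right) = 400 \cdot 42 = 16800$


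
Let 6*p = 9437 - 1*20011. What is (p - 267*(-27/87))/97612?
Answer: -73057/4246122 ≈ -0.017206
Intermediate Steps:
p = -5287/3 (p = (9437 - 1*20011)/6 = (9437 - 20011)/6 = (1/6)*(-10574) = -5287/3 ≈ -1762.3)
(p - 267*(-27/87))/97612 = (-5287/3 - 267*(-27/87))/97612 = (-5287/3 - 267*(-27*1/87))*(1/97612) = (-5287/3 - 267*(-9)/29)*(1/97612) = (-5287/3 - 1*(-2403/29))*(1/97612) = (-5287/3 + 2403/29)*(1/97612) = -146114/87*1/97612 = -73057/4246122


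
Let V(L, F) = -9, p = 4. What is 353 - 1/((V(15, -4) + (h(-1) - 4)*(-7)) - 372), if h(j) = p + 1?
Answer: 136965/388 ≈ 353.00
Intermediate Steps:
h(j) = 5 (h(j) = 4 + 1 = 5)
353 - 1/((V(15, -4) + (h(-1) - 4)*(-7)) - 372) = 353 - 1/((-9 + (5 - 4)*(-7)) - 372) = 353 - 1/((-9 + 1*(-7)) - 372) = 353 - 1/((-9 - 7) - 372) = 353 - 1/(-16 - 372) = 353 - 1/(-388) = 353 - 1*(-1/388) = 353 + 1/388 = 136965/388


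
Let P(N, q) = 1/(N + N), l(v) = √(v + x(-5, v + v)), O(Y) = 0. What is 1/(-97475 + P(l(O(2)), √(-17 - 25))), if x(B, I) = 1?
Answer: -2/194949 ≈ -1.0259e-5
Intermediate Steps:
l(v) = √(1 + v) (l(v) = √(v + 1) = √(1 + v))
P(N, q) = 1/(2*N)
1/(-97475 + P(l(O(2)), √(-17 - 25))) = 1/(-97475 + 1/(2*(√(1 + 0)))) = 1/(-97475 + 1/(2*(√1))) = 1/(-97475 + (½)/1) = 1/(-97475 + (½)*1) = 1/(-97475 + ½) = 1/(-194949/2) = -2/194949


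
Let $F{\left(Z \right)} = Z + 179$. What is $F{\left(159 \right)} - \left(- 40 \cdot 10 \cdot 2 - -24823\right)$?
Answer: $-23685$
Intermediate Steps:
$F{\left(Z \right)} = 179 + Z$
$F{\left(159 \right)} - \left(- 40 \cdot 10 \cdot 2 - -24823\right) = \left(179 + 159\right) - \left(- 40 \cdot 10 \cdot 2 - -24823\right) = 338 - \left(\left(-40\right) 20 + 24823\right) = 338 - \left(-800 + 24823\right) = 338 - 24023 = -23685$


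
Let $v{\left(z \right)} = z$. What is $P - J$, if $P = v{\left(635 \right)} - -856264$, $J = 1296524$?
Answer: $-439625$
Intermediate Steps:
$P = 856899$ ($P = 635 - -856264 = 635 + 856264 = 856899$)
$P - J = 856899 - 1296524 = -439625$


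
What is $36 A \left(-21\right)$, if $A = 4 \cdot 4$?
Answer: $-12096$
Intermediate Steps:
$A = 16$
$36 A \left(-21\right) = 36 \cdot 16 \left(-21\right) = 576 \left(-21\right) = -12096$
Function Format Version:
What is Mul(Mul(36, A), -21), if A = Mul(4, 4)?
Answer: -12096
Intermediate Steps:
A = 16
Mul(Mul(36, A), -21) = Mul(Mul(36, 16), -21) = Mul(576, -21) = -12096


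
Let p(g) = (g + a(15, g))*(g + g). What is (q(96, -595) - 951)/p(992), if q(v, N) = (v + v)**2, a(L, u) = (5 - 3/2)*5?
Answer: 11971/667616 ≈ 0.017931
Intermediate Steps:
a(L, u) = 35/2 (a(L, u) = (5 - 3*1/2)*5 = (5 - 3/2)*5 = (7/2)*5 = 35/2)
q(v, N) = 4*v**2 (q(v, N) = (2*v)**2 = 4*v**2)
p(g) = 2*g*(35/2 + g) (p(g) = (g + 35/2)*(g + g) = (35/2 + g)*(2*g) = 2*g*(35/2 + g))
(q(96, -595) - 951)/p(992) = (4*96**2 - 951)/((992*(35 + 2*992))) = (4*9216 - 951)/((992*(35 + 1984))) = (36864 - 951)/((992*2019)) = 35913/2002848 = 35913*(1/2002848) = 11971/667616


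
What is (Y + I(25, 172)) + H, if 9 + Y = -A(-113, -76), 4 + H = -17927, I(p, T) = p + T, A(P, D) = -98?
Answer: -17645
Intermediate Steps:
I(p, T) = T + p
H = -17931 (H = -4 - 17927 = -17931)
Y = 89 (Y = -9 - 1*(-98) = -9 + 98 = 89)
(Y + I(25, 172)) + H = (89 + (172 + 25)) - 17931 = (89 + 197) - 17931 = 286 - 17931 = -17645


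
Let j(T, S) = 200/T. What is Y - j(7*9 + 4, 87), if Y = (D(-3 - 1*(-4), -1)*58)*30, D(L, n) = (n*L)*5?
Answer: -583100/67 ≈ -8703.0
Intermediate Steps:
D(L, n) = 5*L*n (D(L, n) = (L*n)*5 = 5*L*n)
Y = -8700 (Y = ((5*(-3 - 1*(-4))*(-1))*58)*30 = ((5*(-3 + 4)*(-1))*58)*30 = ((5*1*(-1))*58)*30 = -5*58*30 = -290*30 = -8700)
Y - j(7*9 + 4, 87) = -8700 - 200/(7*9 + 4) = -8700 - 200/(63 + 4) = -8700 - 200/67 = -583100/67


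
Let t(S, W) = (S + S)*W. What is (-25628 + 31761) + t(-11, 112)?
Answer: 3669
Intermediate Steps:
t(S, W) = 2*S*W (t(S, W) = (2*S)*W = 2*S*W)
(-25628 + 31761) + t(-11, 112) = (-25628 + 31761) + 2*(-11)*112 = 6133 - 2464 = 3669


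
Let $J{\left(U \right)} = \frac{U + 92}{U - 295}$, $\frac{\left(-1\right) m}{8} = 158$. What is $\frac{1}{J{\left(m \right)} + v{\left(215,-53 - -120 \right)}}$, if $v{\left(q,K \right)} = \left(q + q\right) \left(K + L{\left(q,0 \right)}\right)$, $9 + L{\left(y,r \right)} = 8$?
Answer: $\frac{1559}{44245592} \approx 3.5235 \cdot 10^{-5}$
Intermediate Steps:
$m = -1264$ ($m = \left(-8\right) 158 = -1264$)
$L{\left(y,r \right)} = -1$ ($L{\left(y,r \right)} = -9 + 8 = -1$)
$v{\left(q,K \right)} = 2 q \left(-1 + K\right)$ ($v{\left(q,K \right)} = \left(q + q\right) \left(K - 1\right) = 2 q \left(-1 + K\right)$)
$J{\left(U \right)} = \frac{92 + U}{-295 + U}$
$\frac{1}{J{\left(m \right)} + v{\left(215,-53 - -120 \right)}} = \frac{1}{\frac{92 - 1264}{-295 - 1264} + 2 \cdot 215 \left(-1 - -67\right)} = \frac{1}{\frac{1}{-1559} \left(-1172\right) + 2 \cdot 215 \left(-1 + \left(-53 + 120\right)\right)} = \frac{1}{\left(- \frac{1}{1559}\right) \left(-1172\right) + 2 \cdot 215 \left(-1 + 67\right)} = \frac{1}{\frac{1172}{1559} + 2 \cdot 215 \cdot 66} = \frac{1}{\frac{1172}{1559} + 28380} = \frac{1}{\frac{44245592}{1559}} = \frac{1559}{44245592}$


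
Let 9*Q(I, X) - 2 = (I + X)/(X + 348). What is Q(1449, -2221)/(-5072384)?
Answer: -251/4750287616 ≈ -5.2839e-8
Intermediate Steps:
Q(I, X) = 2/9 + (I + X)/(9*(348 + X)) (Q(I, X) = 2/9 + ((I + X)/(X + 348))/9 = 2/9 + ((I + X)/(348 + X))/9 = 2/9 + (I + X)/(9*(348 + X)))
Q(1449, -2221)/(-5072384) = ((696 + 1449 + 3*(-2221))/(9*(348 - 2221)))/(-5072384) = ((⅑)*(696 + 1449 - 6663)/(-1873))*(-1/5072384) = ((⅑)*(-1/1873)*(-4518))*(-1/5072384) = (502/1873)*(-1/5072384) = -251/4750287616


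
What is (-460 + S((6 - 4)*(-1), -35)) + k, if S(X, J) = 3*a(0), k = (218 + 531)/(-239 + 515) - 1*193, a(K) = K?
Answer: -179479/276 ≈ -650.29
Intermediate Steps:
k = -52519/276 (k = 749/276 - 193 = -52519/276 ≈ -190.29)
S(X, J) = 0 (S(X, J) = 3*0 = 0)
(-460 + S((6 - 4)*(-1), -35)) + k = (-460 + 0) - 52519/276 = -460 - 52519/276 = -179479/276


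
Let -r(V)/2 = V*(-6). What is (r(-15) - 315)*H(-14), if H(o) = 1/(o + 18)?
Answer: -495/4 ≈ -123.75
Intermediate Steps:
r(V) = 12*V (r(V) = -2*V*(-6) = -(-12)*V = 12*V)
H(o) = 1/(18 + o)
(r(-15) - 315)*H(-14) = (12*(-15) - 315)/(18 - 14) = (-180 - 315)/4 = -495*1/4 = -495/4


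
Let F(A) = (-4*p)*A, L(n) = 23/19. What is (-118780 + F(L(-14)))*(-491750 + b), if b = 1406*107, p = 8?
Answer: 770521923248/19 ≈ 4.0554e+10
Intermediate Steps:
L(n) = 23/19 (L(n) = 23*(1/19) = 23/19)
F(A) = -32*A (F(A) = (-4*8)*A = -32*A)
b = 150442
(-118780 + F(L(-14)))*(-491750 + b) = (-118780 - 32*23/19)*(-491750 + 150442) = (-118780 - 736/19)*(-341308) = -2257556/19*(-341308) = 770521923248/19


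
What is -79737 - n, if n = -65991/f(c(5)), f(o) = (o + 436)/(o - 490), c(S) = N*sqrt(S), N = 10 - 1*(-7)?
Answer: -29236139022/188651 + 1038830322*sqrt(5)/188651 ≈ -1.4266e+5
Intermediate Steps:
N = 17 (N = 10 + 7 = 17)
c(S) = 17*sqrt(S)
f(o) = (436 + o)/(-490 + o)
n = -65991*(-490 + 17*sqrt(5))/(436 + 17*sqrt(5)) ≈ 62925.
-79737 - n = -79737 - (14193674235/188651 - 1038830322*sqrt(5)/188651) = -79737 + (-14193674235/188651 + 1038830322*sqrt(5)/188651) = -29236139022/188651 + 1038830322*sqrt(5)/188651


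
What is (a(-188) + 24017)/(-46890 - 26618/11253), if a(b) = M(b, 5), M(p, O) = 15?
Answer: -67608024/131919947 ≈ -0.51249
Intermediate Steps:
a(b) = 15
(a(-188) + 24017)/(-46890 - 26618/11253) = (15 + 24017)/(-46890 - 26618/11253) = 24032/(-46890 - 26618*1/11253) = 24032/(-46890 - 26618/11253) = 24032/(-527679788/11253) = 24032*(-11253/527679788) = -67608024/131919947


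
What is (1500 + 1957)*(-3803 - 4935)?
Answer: -30207266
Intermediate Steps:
(1500 + 1957)*(-3803 - 4935) = 3457*(-8738) = -30207266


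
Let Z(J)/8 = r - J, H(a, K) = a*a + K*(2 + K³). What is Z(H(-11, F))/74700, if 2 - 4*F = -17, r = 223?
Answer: -11849/265600 ≈ -0.044612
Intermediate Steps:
F = 19/4 (F = ½ - ¼*(-17) = ½ + 17/4 = 19/4 ≈ 4.7500)
H(a, K) = a² + K*(2 + K³)
Z(J) = 1784 - 8*J (Z(J) = 8*(223 - J) = 1784 - 8*J)
Z(H(-11, F))/74700 = (1784 - 8*((19/4)⁴ + (-11)² + 2*(19/4)))/74700 = (1784 - 8*(130321/256 + 121 + 19/2))*(1/74700) = (1784 - 8*163729/256)*(1/74700) = (1784 - 163729/32)*(1/74700) = -106641/32*1/74700 = -11849/265600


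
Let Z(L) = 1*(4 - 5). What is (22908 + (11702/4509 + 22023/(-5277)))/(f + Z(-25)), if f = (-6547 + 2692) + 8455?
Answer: 181678413797/36476191269 ≈ 4.9807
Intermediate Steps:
Z(L) = -1 (Z(L) = 1*(-1) = -1)
f = 4600 (f = -3855 + 8455 = 4600)
(22908 + (11702/4509 + 22023/(-5277)))/(f + Z(-25)) = (22908 + (11702/4509 + 22023/(-5277)))/(4600 - 1) = (22908 + (11702*(1/4509) + 22023*(-1/5277)))/4599 = (22908 + (11702/4509 - 7341/1759))*(1/4599) = (22908 - 12516751/7931331)*(1/4599) = (181678413797/7931331)*(1/4599) = 181678413797/36476191269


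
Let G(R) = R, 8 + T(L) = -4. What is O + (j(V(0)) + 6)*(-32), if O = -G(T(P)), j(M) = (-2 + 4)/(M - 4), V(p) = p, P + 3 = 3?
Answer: -164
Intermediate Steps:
P = 0 (P = -3 + 3 = 0)
j(M) = 2/(-4 + M)
T(L) = -12 (T(L) = -8 - 4 = -12)
O = 12 (O = -1*(-12) = 12)
O + (j(V(0)) + 6)*(-32) = 12 + (2/(-4 + 0) + 6)*(-32) = 12 + (2/(-4) + 6)*(-32) = 12 + (2*(-¼) + 6)*(-32) = 12 + (-½ + 6)*(-32) = 12 + (11/2)*(-32) = 12 - 176 = -164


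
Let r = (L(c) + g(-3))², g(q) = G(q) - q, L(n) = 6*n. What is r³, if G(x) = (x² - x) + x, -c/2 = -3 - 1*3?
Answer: 351298031616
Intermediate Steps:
c = 12 (c = -2*(-3 - 1*3) = -2*(-3 - 3) = -2*(-6) = 12)
G(x) = x²
g(q) = q² - q
r = 7056 (r = (6*12 - 3*(-1 - 3))² = (72 - 3*(-4))² = (72 + 12)² = 84² = 7056)
r³ = 7056³ = 351298031616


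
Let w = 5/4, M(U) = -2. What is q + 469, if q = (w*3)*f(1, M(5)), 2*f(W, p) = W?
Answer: 3767/8 ≈ 470.88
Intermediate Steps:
w = 5/4 (w = 5*(1/4) = 5/4 ≈ 1.2500)
f(W, p) = W/2
q = 15/8 (q = ((5/4)*3)*((1/2)*1) = (15/4)*(1/2) = 15/8 ≈ 1.8750)
q + 469 = 15/8 + 469 = 3767/8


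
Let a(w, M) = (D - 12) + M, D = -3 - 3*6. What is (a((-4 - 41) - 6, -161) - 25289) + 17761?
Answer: -7722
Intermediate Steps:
D = -21 (D = -3 - 18 = -21)
a(w, M) = -33 + M (a(w, M) = (-21 - 12) + M = -33 + M)
(a((-4 - 41) - 6, -161) - 25289) + 17761 = ((-33 - 161) - 25289) + 17761 = (-194 - 25289) + 17761 = -25483 + 17761 = -7722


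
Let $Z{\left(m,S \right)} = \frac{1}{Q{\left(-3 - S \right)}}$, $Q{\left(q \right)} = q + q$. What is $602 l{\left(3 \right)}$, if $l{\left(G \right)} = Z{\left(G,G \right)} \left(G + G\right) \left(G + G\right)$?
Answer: $-1806$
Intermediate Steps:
$Q{\left(q \right)} = 2 q$
$Z{\left(m,S \right)} = \frac{1}{-6 - 2 S}$ ($Z{\left(m,S \right)} = \frac{1}{2 \left(-3 - S\right)} = \frac{1}{-6 - 2 S}$)
$l{\left(G \right)} = - \frac{4 G^{2}}{6 + 2 G}$ ($l{\left(G \right)} = - \frac{1}{6 + 2 G} \left(G + G\right) \left(G + G\right) = - \frac{1}{6 + 2 G} 2 G 2 G = - \frac{1}{6 + 2 G} 4 G^{2} = - \frac{4 G^{2}}{6 + 2 G}$)
$602 l{\left(3 \right)} = 602 \left(- \frac{2 \cdot 3^{2}}{3 + 3}\right) = 602 \left(\left(-2\right) 9 \cdot \frac{1}{6}\right) = 602 \left(-3\right) = -1806$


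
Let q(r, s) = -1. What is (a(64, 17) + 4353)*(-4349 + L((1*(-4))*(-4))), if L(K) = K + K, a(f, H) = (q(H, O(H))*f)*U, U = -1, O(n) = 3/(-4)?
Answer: -19068189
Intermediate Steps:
O(n) = -3/4 (O(n) = 3*(-1/4) = -3/4)
a(f, H) = f (a(f, H) = -f*(-1) = f)
L(K) = 2*K
(a(64, 17) + 4353)*(-4349 + L((1*(-4))*(-4))) = (64 + 4353)*(-4349 + 2*((1*(-4))*(-4))) = 4417*(-4349 + 2*(-4*(-4))) = 4417*(-4349 + 2*16) = 4417*(-4349 + 32) = 4417*(-4317) = -19068189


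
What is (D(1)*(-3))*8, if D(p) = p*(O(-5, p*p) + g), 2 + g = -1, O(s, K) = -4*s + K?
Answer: -432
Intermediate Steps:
O(s, K) = K - 4*s
g = -3 (g = -2 - 1 = -3)
D(p) = p*(17 + p**2) (D(p) = p*((p*p - 4*(-5)) - 3) = p*((p**2 + 20) - 3) = p*((20 + p**2) - 3) = p*(17 + p**2))
(D(1)*(-3))*8 = ((1*(17 + 1**2))*(-3))*8 = ((1*(17 + 1))*(-3))*8 = ((1*18)*(-3))*8 = (18*(-3))*8 = -54*8 = -432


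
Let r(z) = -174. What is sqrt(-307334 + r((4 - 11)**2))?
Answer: 2*I*sqrt(76877) ≈ 554.53*I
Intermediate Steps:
sqrt(-307334 + r((4 - 11)**2)) = sqrt(-307334 - 174) = sqrt(-307508) = 2*I*sqrt(76877)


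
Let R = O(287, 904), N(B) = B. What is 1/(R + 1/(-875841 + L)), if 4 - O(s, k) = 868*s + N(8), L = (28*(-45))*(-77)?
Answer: -778821/194019887521 ≈ -4.0141e-6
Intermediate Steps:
L = 97020 (L = -1260*(-77) = 97020)
O(s, k) = -4 - 868*s (O(s, k) = 4 - (868*s + 8) = 4 - (8 + 868*s) = 4 + (-8 - 868*s) = -4 - 868*s)
R = -249120 (R = -4 - 868*287 = -4 - 249116 = -249120)
1/(R + 1/(-875841 + L)) = 1/(-249120 + 1/(-875841 + 97020)) = 1/(-249120 + 1/(-778821)) = 1/(-249120 - 1/778821) = 1/(-194019887521/778821) = -778821/194019887521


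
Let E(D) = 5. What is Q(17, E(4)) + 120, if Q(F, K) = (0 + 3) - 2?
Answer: 121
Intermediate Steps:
Q(F, K) = 1 (Q(F, K) = 3 - 2 = 1)
Q(17, E(4)) + 120 = 1 + 120 = 121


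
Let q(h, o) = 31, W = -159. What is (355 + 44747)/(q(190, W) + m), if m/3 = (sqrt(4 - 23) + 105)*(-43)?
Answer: -609508428/182944375 + 5818158*I*sqrt(19)/182944375 ≈ -3.3317 + 0.13863*I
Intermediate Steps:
m = -13545 - 129*I*sqrt(19) (m = 3*((sqrt(4 - 23) + 105)*(-43)) = 3*((sqrt(-19) + 105)*(-43)) = 3*((I*sqrt(19) + 105)*(-43)) = 3*((105 + I*sqrt(19))*(-43)) = 3*(-4515 - 43*I*sqrt(19)) = -13545 - 129*I*sqrt(19) ≈ -13545.0 - 562.3*I)
(355 + 44747)/(q(190, W) + m) = (355 + 44747)/(31 + (-13545 - 129*I*sqrt(19))) = 45102/(-13514 - 129*I*sqrt(19))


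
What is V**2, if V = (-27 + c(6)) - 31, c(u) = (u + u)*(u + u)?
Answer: 7396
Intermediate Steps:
c(u) = 4*u**2 (c(u) = (2*u)*(2*u) = 4*u**2)
V = 86 (V = (-27 + 4*6**2) - 31 = (-27 + 4*36) - 31 = (-27 + 144) - 31 = 117 - 31 = 86)
V**2 = 86**2 = 7396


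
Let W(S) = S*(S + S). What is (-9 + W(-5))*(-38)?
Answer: -1558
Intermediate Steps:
W(S) = 2*S² (W(S) = S*(2*S) = 2*S²)
(-9 + W(-5))*(-38) = (-9 + 2*(-5)²)*(-38) = (-9 + 2*25)*(-38) = (-9 + 50)*(-38) = 41*(-38) = -1558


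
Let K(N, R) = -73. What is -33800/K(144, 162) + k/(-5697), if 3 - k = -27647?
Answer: 190540150/415881 ≈ 458.16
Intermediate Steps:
k = 27650 (k = 3 - 1*(-27647) = 3 + 27647 = 27650)
-33800/K(144, 162) + k/(-5697) = -33800/(-73) + 27650/(-5697) = -33800*(-1/73) + 27650*(-1/5697) = 33800/73 - 27650/5697 = 190540150/415881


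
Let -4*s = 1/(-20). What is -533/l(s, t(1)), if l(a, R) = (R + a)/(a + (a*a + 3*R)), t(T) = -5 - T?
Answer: -61358427/38320 ≈ -1601.2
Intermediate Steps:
s = 1/80 (s = -¼/(-20) = -¼*(-1/20) = 1/80 ≈ 0.012500)
l(a, R) = (R + a)/(a + a² + 3*R) (l(a, R) = (R + a)/(a + (a² + 3*R)) = (R + a)/(a + a² + 3*R))
-533/l(s, t(1)) = -533*(1/80 + (1/80)² + 3*(-5 - 1*1))/((-5 - 1*1) + 1/80) = -533*(1/80 + 1/6400 + 3*(-5 - 1))/((-5 - 1) + 1/80) = -533*(1/80 + 1/6400 + 3*(-6))/(-6 + 1/80) = -533/(-479/80/(1/80 + 1/6400 - 18)) = -533/(-479/80/(-115119/6400)) = -533/((-6400/115119*(-479/80))) = -533/38320/115119 = -533*115119/38320 = -61358427/38320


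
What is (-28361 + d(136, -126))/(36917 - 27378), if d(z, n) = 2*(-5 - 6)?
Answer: -28383/9539 ≈ -2.9755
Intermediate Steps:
d(z, n) = -22 (d(z, n) = 2*(-11) = -22)
(-28361 + d(136, -126))/(36917 - 27378) = (-28361 - 22)/(36917 - 27378) = -28383/9539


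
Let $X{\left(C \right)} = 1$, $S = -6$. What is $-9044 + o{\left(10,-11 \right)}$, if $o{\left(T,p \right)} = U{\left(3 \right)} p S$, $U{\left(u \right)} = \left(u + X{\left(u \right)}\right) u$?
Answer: $-8252$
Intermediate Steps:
$U{\left(u \right)} = u \left(1 + u\right)$ ($U{\left(u \right)} = \left(u + 1\right) u = \left(1 + u\right) u = u \left(1 + u\right)$)
$o{\left(T,p \right)} = - 72 p$ ($o{\left(T,p \right)} = 3 \left(1 + 3\right) p \left(-6\right) = 3 \cdot 4 p \left(-6\right) = 12 p \left(-6\right) = - 72 p$)
$-9044 + o{\left(10,-11 \right)} = -9044 - -792 = -9044 + 792 = -8252$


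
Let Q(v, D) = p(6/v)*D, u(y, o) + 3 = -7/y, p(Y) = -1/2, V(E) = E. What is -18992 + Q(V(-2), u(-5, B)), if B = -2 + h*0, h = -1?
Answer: -94956/5 ≈ -18991.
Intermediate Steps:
p(Y) = -½ (p(Y) = -1*½ = -½)
B = -2 (B = -2 - 1*0 = -2 + 0 = -2)
u(y, o) = -3 - 7/y
Q(v, D) = -D/2
-18992 + Q(V(-2), u(-5, B)) = -18992 - (-3 - 7/(-5))/2 = -18992 - (-3 - 7*(-⅕))/2 = -18992 - (-3 + 7/5)/2 = -18992 - ½*(-8/5) = -18992 + ⅘ = -94956/5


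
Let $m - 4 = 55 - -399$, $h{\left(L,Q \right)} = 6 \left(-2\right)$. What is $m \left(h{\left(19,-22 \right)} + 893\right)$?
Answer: $403498$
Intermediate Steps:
$h{\left(L,Q \right)} = -12$
$m = 458$ ($m = 4 + \left(55 - -399\right) = 4 + \left(55 + 399\right) = 4 + 454 = 458$)
$m \left(h{\left(19,-22 \right)} + 893\right) = 458 \left(-12 + 893\right) = 458 \cdot 881 = 403498$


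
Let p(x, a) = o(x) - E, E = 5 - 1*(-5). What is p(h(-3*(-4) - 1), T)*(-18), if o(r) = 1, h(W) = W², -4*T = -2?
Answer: 162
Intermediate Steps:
T = ½ (T = -¼*(-2) = ½ ≈ 0.50000)
E = 10 (E = 5 + 5 = 10)
p(x, a) = -9 (p(x, a) = 1 - 1*10 = 1 - 10 = -9)
p(h(-3*(-4) - 1), T)*(-18) = -9*(-18) = 162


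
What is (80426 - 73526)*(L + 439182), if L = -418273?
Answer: 144272100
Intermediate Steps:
(80426 - 73526)*(L + 439182) = (80426 - 73526)*(-418273 + 439182) = 6900*20909 = 144272100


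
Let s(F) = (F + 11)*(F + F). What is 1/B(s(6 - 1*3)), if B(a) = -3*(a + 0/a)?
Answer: -1/252 ≈ -0.0039683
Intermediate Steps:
s(F) = 2*F*(11 + F) (s(F) = (11 + F)*(2*F) = 2*F*(11 + F))
B(a) = -3*a (B(a) = -3*(a + 0) = -3*a)
1/B(s(6 - 1*3)) = 1/(-6*(6 - 1*3)*(11 + (6 - 1*3))) = 1/(-6*(6 - 3)*(11 + (6 - 3))) = 1/(-6*3*(11 + 3)) = 1/(-6*3*14) = 1/(-3*84) = 1/(-252) = -1/252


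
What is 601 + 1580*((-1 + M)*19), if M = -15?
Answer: -479719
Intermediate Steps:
601 + 1580*((-1 + M)*19) = 601 + 1580*((-1 - 15)*19) = 601 + 1580*(-16*19) = 601 + 1580*(-304) = 601 - 480320 = -479719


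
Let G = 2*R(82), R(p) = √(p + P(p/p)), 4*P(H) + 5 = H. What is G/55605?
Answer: 6/18535 ≈ 0.00032371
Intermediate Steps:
P(H) = -5/4 + H/4
R(p) = √(-1 + p) (R(p) = √(p + (-5/4 + (p/p)/4)) = √(p + (-5/4 + (¼)*1)) = √(p + (-5/4 + ¼)) = √(p - 1) = √(-1 + p))
G = 18 (G = 2*√(-1 + 82) = 2*√81 = 2*9 = 18)
G/55605 = 18/55605 = 18*(1/55605) = 6/18535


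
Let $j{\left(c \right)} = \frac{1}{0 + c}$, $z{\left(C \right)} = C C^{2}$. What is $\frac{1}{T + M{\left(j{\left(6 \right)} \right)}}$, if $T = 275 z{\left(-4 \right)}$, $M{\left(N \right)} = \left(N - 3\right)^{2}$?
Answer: $- \frac{36}{633311} \approx -5.6844 \cdot 10^{-5}$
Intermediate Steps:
$z{\left(C \right)} = C^{3}$
$j{\left(c \right)} = \frac{1}{c}$
$M{\left(N \right)} = \left(-3 + N\right)^{2}$ ($M{\left(N \right)} = \left(N - 3\right)^{2} = \left(-3 + N\right)^{2}$)
$T = -17600$ ($T = 275 \left(-4\right)^{3} = 275 \left(-64\right) = -17600$)
$\frac{1}{T + M{\left(j{\left(6 \right)} \right)}} = \frac{1}{-17600 + \left(-3 + \frac{1}{6}\right)^{2}} = \frac{1}{-17600 + \left(- \frac{17}{6}\right)^{2}} = \frac{1}{-17600 + \frac{289}{36}} = \frac{1}{- \frac{633311}{36}} = - \frac{36}{633311}$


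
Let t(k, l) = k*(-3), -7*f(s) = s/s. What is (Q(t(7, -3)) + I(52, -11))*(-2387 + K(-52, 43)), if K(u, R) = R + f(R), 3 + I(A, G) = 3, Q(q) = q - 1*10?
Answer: 508679/7 ≈ 72668.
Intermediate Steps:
f(s) = -⅐ (f(s) = -s/(7*s) = -⅐*1 = -⅐)
t(k, l) = -3*k
Q(q) = -10 + q (Q(q) = q - 10 = -10 + q)
I(A, G) = 0 (I(A, G) = -3 + 3 = 0)
K(u, R) = -⅐ + R (K(u, R) = R - ⅐ = -⅐ + R)
(Q(t(7, -3)) + I(52, -11))*(-2387 + K(-52, 43)) = ((-10 - 3*7) + 0)*(-2387 + (-⅐ + 43)) = ((-10 - 21) + 0)*(-2387 + 300/7) = (-31 + 0)*(-16409/7) = -31*(-16409/7) = 508679/7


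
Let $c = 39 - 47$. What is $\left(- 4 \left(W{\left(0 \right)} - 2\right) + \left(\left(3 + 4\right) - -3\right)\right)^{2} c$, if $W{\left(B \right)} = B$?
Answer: $-2592$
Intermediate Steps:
$c = -8$
$\left(- 4 \left(W{\left(0 \right)} - 2\right) + \left(\left(3 + 4\right) - -3\right)\right)^{2} c = \left(- 4 \left(0 - 2\right) + \left(\left(3 + 4\right) - -3\right)\right)^{2} \left(-8\right) = \left(\left(-4\right) \left(-2\right) + \left(7 + 3\right)\right)^{2} \left(-8\right) = \left(8 + 10\right)^{2} \left(-8\right) = 18^{2} \left(-8\right) = 324 \left(-8\right) = -2592$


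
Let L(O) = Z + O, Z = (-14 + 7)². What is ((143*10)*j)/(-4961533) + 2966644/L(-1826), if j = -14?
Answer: -14719066529712/8816644141 ≈ -1669.5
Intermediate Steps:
Z = 49 (Z = (-7)² = 49)
L(O) = 49 + O
((143*10)*j)/(-4961533) + 2966644/L(-1826) = ((143*10)*(-14))/(-4961533) + 2966644/(49 - 1826) = (1430*(-14))*(-1/4961533) + 2966644/(-1777) = -20020*(-1/4961533) + 2966644*(-1/1777) = 20020/4961533 - 2966644/1777 = -14719066529712/8816644141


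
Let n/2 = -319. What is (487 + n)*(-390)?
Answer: 58890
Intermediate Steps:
n = -638 (n = 2*(-319) = -638)
(487 + n)*(-390) = (487 - 638)*(-390) = -151*(-390) = 58890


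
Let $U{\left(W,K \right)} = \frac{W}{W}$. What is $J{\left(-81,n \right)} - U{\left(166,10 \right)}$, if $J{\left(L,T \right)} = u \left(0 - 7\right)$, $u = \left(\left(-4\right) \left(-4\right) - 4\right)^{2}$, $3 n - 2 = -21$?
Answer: $-1009$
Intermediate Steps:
$n = - \frac{19}{3}$ ($n = \frac{2}{3} + \frac{1}{3} \left(-21\right) = \frac{2}{3} - 7 = - \frac{19}{3} \approx -6.3333$)
$u = 144$ ($u = \left(16 - 4\right)^{2} = 12^{2} = 144$)
$U{\left(W,K \right)} = 1$
$J{\left(L,T \right)} = -1008$ ($J{\left(L,T \right)} = 144 \left(0 - 7\right) = 144 \left(-7\right) = -1008$)
$J{\left(-81,n \right)} - U{\left(166,10 \right)} = -1008 - 1 = -1009$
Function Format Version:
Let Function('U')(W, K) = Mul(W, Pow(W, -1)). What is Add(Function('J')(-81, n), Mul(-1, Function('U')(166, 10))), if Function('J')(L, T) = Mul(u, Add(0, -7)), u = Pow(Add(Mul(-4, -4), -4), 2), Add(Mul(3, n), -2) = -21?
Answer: -1009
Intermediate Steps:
n = Rational(-19, 3) (n = Add(Rational(2, 3), Mul(Rational(1, 3), -21)) = Add(Rational(2, 3), -7) = Rational(-19, 3) ≈ -6.3333)
u = 144 (u = Pow(Add(16, -4), 2) = Pow(12, 2) = 144)
Function('U')(W, K) = 1
Function('J')(L, T) = -1008 (Function('J')(L, T) = Mul(144, Add(0, -7)) = Mul(144, -7) = -1008)
Add(Function('J')(-81, n), Mul(-1, Function('U')(166, 10))) = Add(-1008, Mul(-1, 1)) = Add(-1008, -1) = -1009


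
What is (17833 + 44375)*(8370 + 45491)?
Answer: 3350585088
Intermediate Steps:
(17833 + 44375)*(8370 + 45491) = 62208*53861 = 3350585088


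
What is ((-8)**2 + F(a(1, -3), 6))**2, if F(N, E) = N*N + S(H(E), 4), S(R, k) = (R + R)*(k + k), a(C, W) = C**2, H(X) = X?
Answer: 25921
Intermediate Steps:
S(R, k) = 4*R*k (S(R, k) = (2*R)*(2*k) = 4*R*k)
F(N, E) = N**2 + 16*E (F(N, E) = N*N + 4*E*4 = N**2 + 16*E)
((-8)**2 + F(a(1, -3), 6))**2 = ((-8)**2 + ((1**2)**2 + 16*6))**2 = (64 + (1**2 + 96))**2 = (64 + (1 + 96))**2 = (64 + 97)**2 = 161**2 = 25921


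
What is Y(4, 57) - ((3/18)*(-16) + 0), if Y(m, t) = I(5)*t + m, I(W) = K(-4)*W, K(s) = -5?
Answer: -4255/3 ≈ -1418.3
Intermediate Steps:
I(W) = -5*W
Y(m, t) = m - 25*t (Y(m, t) = (-5*5)*t + m = -25*t + m = m - 25*t)
Y(4, 57) - ((3/18)*(-16) + 0) = (4 - 25*57) - ((3/18)*(-16) + 0) = (4 - 1425) - ((3*(1/18))*(-16) + 0) = -1421 - ((1/6)*(-16) + 0) = -1421 - (-8/3 + 0) = -1421 - 1*(-8/3) = -1421 + 8/3 = -4255/3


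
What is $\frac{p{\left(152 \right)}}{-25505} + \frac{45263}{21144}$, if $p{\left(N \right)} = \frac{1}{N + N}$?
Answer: $\frac{43868444327}{20492553360} \approx 2.1407$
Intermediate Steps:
$p{\left(N \right)} = \frac{1}{2 N}$
$\frac{p{\left(152 \right)}}{-25505} + \frac{45263}{21144} = \frac{\frac{1}{2} \cdot \frac{1}{152}}{-25505} + \frac{45263}{21144} = \frac{1}{2} \cdot \frac{1}{152} \left(- \frac{1}{25505}\right) + 45263 \cdot \frac{1}{21144} = \frac{1}{304} \left(- \frac{1}{25505}\right) + \frac{45263}{21144} = - \frac{1}{7753520} + \frac{45263}{21144} = \frac{43868444327}{20492553360}$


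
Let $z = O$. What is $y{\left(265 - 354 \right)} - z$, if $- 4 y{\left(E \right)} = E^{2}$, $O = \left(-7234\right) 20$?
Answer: $\frac{570799}{4} \approx 1.427 \cdot 10^{5}$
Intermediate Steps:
$O = -144680$
$z = -144680$
$y{\left(E \right)} = - \frac{E^{2}}{4}$
$y{\left(265 - 354 \right)} - z = - \frac{\left(265 - 354\right)^{2}}{4} - -144680 = - \frac{\left(-89\right)^{2}}{4} + 144680 = \left(- \frac{1}{4}\right) 7921 + 144680 = - \frac{7921}{4} + 144680 = \frac{570799}{4}$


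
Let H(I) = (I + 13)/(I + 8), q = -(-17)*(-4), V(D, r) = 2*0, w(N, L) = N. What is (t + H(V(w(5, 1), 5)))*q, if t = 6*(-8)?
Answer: 6307/2 ≈ 3153.5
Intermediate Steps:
V(D, r) = 0
q = -68 (q = -1*68 = -68)
t = -48
H(I) = (13 + I)/(8 + I)
(t + H(V(w(5, 1), 5)))*q = (-48 + (13 + 0)/(8 + 0))*(-68) = (-48 + 13/8)*(-68) = -371/8*(-68) = 6307/2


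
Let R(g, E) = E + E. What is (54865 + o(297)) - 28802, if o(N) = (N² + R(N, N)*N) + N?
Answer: 290987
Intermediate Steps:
R(g, E) = 2*E
o(N) = N + 3*N² (o(N) = (N² + (2*N)*N) + N = (N² + 2*N²) + N = 3*N² + N = N + 3*N²)
(54865 + o(297)) - 28802 = (54865 + 297*(1 + 3*297)) - 28802 = (54865 + 297*(1 + 891)) - 28802 = (54865 + 297*892) - 28802 = (54865 + 264924) - 28802 = 319789 - 28802 = 290987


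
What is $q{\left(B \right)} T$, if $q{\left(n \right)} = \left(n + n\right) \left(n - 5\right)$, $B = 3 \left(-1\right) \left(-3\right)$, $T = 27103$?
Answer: $1951416$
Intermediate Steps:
$B = 9$ ($B = \left(-3\right) \left(-3\right) = 9$)
$q{\left(n \right)} = 2 n \left(-5 + n\right)$
$q{\left(B \right)} T = 2 \cdot 9 \left(-5 + 9\right) 27103 = 2 \cdot 9 \cdot 4 \cdot 27103 = 72 \cdot 27103 = 1951416$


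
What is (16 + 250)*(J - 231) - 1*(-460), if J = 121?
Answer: -28800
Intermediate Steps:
(16 + 250)*(J - 231) - 1*(-460) = (16 + 250)*(121 - 231) - 1*(-460) = 266*(-110) + 460 = -29260 + 460 = -28800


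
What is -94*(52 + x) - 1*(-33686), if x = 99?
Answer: 19492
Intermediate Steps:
-94*(52 + x) - 1*(-33686) = -94*(52 + 99) - 1*(-33686) = -94*151 + 33686 = -14194 + 33686 = 19492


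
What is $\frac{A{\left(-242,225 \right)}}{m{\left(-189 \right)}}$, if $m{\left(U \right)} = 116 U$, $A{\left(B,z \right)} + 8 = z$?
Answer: $- \frac{31}{3132} \approx -0.0098978$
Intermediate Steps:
$A{\left(B,z \right)} = -8 + z$
$\frac{A{\left(-242,225 \right)}}{m{\left(-189 \right)}} = \frac{-8 + 225}{116 \left(-189\right)} = \frac{217}{-21924} = 217 \left(- \frac{1}{21924}\right) = - \frac{31}{3132}$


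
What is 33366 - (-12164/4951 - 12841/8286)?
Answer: 1368970683571/41023986 ≈ 33370.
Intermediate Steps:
33366 - (-12164/4951 - 12841/8286) = 33366 - 1*(-164366695/41023986) = 33366 + 164366695/41023986 = 1368970683571/41023986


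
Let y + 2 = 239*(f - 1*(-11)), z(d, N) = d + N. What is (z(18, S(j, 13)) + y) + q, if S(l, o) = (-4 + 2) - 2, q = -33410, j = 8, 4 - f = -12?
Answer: -26945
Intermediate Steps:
f = 16 (f = 4 - 1*(-12) = 4 + 12 = 16)
S(l, o) = -4 (S(l, o) = -2 - 2 = -4)
z(d, N) = N + d
y = 6451 (y = -2 + 239*(16 - 1*(-11)) = -2 + 239*(16 + 11) = -2 + 239*27 = -2 + 6453 = 6451)
(z(18, S(j, 13)) + y) + q = ((-4 + 18) + 6451) - 33410 = (14 + 6451) - 33410 = 6465 - 33410 = -26945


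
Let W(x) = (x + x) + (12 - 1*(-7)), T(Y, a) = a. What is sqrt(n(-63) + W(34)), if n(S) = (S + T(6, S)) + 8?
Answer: I*sqrt(31) ≈ 5.5678*I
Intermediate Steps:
n(S) = 8 + 2*S (n(S) = (S + S) + 8 = 2*S + 8 = 8 + 2*S)
W(x) = 19 + 2*x (W(x) = 2*x + (12 + 7) = 2*x + 19 = 19 + 2*x)
sqrt(n(-63) + W(34)) = sqrt((8 + 2*(-63)) + (19 + 2*34)) = sqrt((8 - 126) + (19 + 68)) = sqrt(-118 + 87) = sqrt(-31) = I*sqrt(31)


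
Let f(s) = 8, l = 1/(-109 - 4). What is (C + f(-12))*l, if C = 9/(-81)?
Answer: -71/1017 ≈ -0.069813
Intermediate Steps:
l = -1/113 (l = 1/(-113) = -1/113 ≈ -0.0088496)
C = -⅑ (C = 9*(-1/81) = -⅑ ≈ -0.11111)
(C + f(-12))*l = (-⅑ + 8)*(-1/113) = (71/9)*(-1/113) = -71/1017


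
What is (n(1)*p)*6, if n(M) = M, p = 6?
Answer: 36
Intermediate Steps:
(n(1)*p)*6 = (1*6)*6 = 6*6 = 36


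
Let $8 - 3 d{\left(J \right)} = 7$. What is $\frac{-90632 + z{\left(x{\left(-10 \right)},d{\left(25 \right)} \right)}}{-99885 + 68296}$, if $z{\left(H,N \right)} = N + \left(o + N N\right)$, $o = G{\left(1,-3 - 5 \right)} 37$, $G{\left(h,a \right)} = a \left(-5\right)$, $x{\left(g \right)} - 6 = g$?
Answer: $\frac{802364}{284301} \approx 2.8222$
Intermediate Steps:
$d{\left(J \right)} = \frac{1}{3}$ ($d{\left(J \right)} = \frac{8}{3} - \frac{7}{3} = \frac{1}{3}$)
$x{\left(g \right)} = 6 + g$
$G{\left(h,a \right)} = - 5 a$
$o = 1480$ ($o = - 5 \left(-3 - 5\right) 37 = \left(-5\right) \left(-8\right) 37 = 40 \cdot 37 = 1480$)
$z{\left(H,N \right)} = 1480 + N + N^{2}$ ($z{\left(H,N \right)} = N + \left(1480 + N N\right) = N + \left(1480 + N^{2}\right) = 1480 + N + N^{2}$)
$\frac{-90632 + z{\left(x{\left(-10 \right)},d{\left(25 \right)} \right)}}{-99885 + 68296} = \frac{-90632 + \left(1480 + \frac{1}{3} + \left(\frac{1}{3}\right)^{2}\right)}{-99885 + 68296} = \frac{-90632 + \left(1480 + \frac{1}{3} + \frac{1}{9}\right)}{-31589} = \left(-90632 + \frac{13324}{9}\right) \left(- \frac{1}{31589}\right) = \left(- \frac{802364}{9}\right) \left(- \frac{1}{31589}\right) = \frac{802364}{284301}$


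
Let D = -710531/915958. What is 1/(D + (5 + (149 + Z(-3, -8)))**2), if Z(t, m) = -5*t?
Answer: 915958/26159965907 ≈ 3.5014e-5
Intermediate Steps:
D = -710531/915958 (D = -710531*1/915958 = -710531/915958 ≈ -0.77572)
1/(D + (5 + (149 + Z(-3, -8)))**2) = 1/(-710531/915958 + (5 + (149 - 5*(-3)))**2) = 1/(-710531/915958 + (5 + (149 + 15))**2) = 1/(-710531/915958 + (5 + 164)**2) = 1/(-710531/915958 + 169**2) = 1/(-710531/915958 + 28561) = 1/(26159965907/915958) = 915958/26159965907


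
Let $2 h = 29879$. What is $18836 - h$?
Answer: $\frac{7793}{2} \approx 3896.5$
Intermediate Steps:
$h = \frac{29879}{2}$ ($h = \frac{1}{2} \cdot 29879 = \frac{29879}{2} \approx 14940.0$)
$18836 - h = 18836 - \frac{29879}{2} = \frac{7793}{2}$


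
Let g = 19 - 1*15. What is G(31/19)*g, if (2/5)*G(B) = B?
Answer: 310/19 ≈ 16.316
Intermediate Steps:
G(B) = 5*B/2
g = 4 (g = 19 - 15 = 4)
G(31/19)*g = (5*(31/19)/2)*4 = (5*(31*(1/19))/2)*4 = ((5/2)*(31/19))*4 = (155/38)*4 = 310/19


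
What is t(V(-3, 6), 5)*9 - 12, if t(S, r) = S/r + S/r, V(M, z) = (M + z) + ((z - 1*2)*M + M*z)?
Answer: -546/5 ≈ -109.20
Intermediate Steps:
V(M, z) = M + z + M*z + M*(-2 + z) (V(M, z) = (M + z) + ((z - 2)*M + M*z) = (M + z) + ((-2 + z)*M + M*z) = (M + z) + (M*(-2 + z) + M*z) = (M + z) + (M*z + M*(-2 + z)) = M + z + M*z + M*(-2 + z))
t(S, r) = 2*S/r
t(V(-3, 6), 5)*9 - 12 = (2*(6 - 1*(-3) + 2*(-3)*6)/5)*9 - 12 = (2*(6 + 3 - 36)*(⅕))*9 - 12 = (2*(-27)*(⅕))*9 - 12 = -54/5*9 - 12 = -486/5 - 12 = -546/5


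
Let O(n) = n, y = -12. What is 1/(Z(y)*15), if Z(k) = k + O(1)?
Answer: -1/165 ≈ -0.0060606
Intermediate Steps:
Z(k) = 1 + k (Z(k) = k + 1 = 1 + k)
1/(Z(y)*15) = 1/((1 - 12)*15) = 1/(-11*15) = 1/(-165) = -1/165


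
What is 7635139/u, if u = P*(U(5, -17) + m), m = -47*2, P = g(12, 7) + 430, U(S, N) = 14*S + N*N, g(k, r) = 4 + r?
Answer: 7635139/116865 ≈ 65.333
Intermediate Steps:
U(S, N) = N² + 14*S (U(S, N) = 14*S + N² = N² + 14*S)
P = 441 (P = (4 + 7) + 430 = 11 + 430 = 441)
m = -94
u = 116865 (u = 441*(((-17)² + 14*5) - 94) = 441*((289 + 70) - 94) = 441*(359 - 94) = 441*265 = 116865)
7635139/u = 7635139/116865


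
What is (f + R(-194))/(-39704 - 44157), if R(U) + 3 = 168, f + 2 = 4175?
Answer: -4338/83861 ≈ -0.051728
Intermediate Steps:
f = 4173 (f = -2 + 4175 = 4173)
R(U) = 165 (R(U) = -3 + 168 = 165)
(f + R(-194))/(-39704 - 44157) = (4173 + 165)/(-39704 - 44157) = 4338/(-83861) = 4338*(-1/83861) = -4338/83861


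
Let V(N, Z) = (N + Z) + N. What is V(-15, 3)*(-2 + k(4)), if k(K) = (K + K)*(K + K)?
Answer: -1674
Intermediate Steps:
V(N, Z) = Z + 2*N
k(K) = 4*K**2 (k(K) = (2*K)*(2*K) = 4*K**2)
V(-15, 3)*(-2 + k(4)) = (3 + 2*(-15))*(-2 + 4*4**2) = (3 - 30)*(-2 + 4*16) = -27*(-2 + 64) = -27*62 = -1674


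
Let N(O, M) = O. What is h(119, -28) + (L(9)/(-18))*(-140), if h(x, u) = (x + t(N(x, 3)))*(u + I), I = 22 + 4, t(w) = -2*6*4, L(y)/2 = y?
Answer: -2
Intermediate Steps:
L(y) = 2*y
t(w) = -48 (t(w) = -12*4 = -48)
I = 26
h(x, u) = (-48 + x)*(26 + u) (h(x, u) = (x - 48)*(u + 26) = (-48 + x)*(26 + u))
h(119, -28) + (L(9)/(-18))*(-140) = (-1248 - 48*(-28) + 26*119 - 28*119) + ((2*9)/(-18))*(-140) = (-1248 + 1344 + 3094 - 3332) + (18*(-1/18))*(-140) = -142 - 1*(-140) = -142 + 140 = -2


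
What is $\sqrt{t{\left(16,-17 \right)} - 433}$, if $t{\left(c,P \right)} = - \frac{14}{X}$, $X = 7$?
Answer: $i \sqrt{435} \approx 20.857 i$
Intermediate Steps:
$t{\left(c,P \right)} = -2$ ($t{\left(c,P \right)} = - \frac{14}{7} = \left(-14\right) \frac{1}{7} = -2$)
$\sqrt{t{\left(16,-17 \right)} - 433} = \sqrt{-2 - 433} = \sqrt{-435} = i \sqrt{435}$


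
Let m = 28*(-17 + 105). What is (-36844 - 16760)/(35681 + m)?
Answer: -17868/12715 ≈ -1.4053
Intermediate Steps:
m = 2464 (m = 28*88 = 2464)
(-36844 - 16760)/(35681 + m) = (-36844 - 16760)/(35681 + 2464) = -53604/38145 = -53604*1/38145 = -17868/12715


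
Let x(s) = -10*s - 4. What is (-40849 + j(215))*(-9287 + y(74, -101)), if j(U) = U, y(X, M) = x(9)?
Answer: 381187554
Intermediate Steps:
x(s) = -4 - 10*s
y(X, M) = -94 (y(X, M) = -4 - 10*9 = -4 - 90 = -94)
(-40849 + j(215))*(-9287 + y(74, -101)) = (-40849 + 215)*(-9287 - 94) = -40634*(-9381) = 381187554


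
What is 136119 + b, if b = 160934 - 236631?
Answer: 60422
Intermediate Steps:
b = -75697
136119 + b = 136119 - 75697 = 60422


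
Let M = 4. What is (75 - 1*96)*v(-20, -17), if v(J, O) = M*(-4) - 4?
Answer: 420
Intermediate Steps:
v(J, O) = -20 (v(J, O) = 4*(-4) - 4 = -16 - 4 = -20)
(75 - 1*96)*v(-20, -17) = (75 - 1*96)*(-20) = (75 - 96)*(-20) = -21*(-20) = 420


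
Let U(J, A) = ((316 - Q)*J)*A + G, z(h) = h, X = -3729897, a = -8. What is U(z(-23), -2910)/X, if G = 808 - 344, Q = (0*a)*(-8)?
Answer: -21150344/3729897 ≈ -5.6705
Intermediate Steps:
Q = 0 (Q = (0*(-8))*(-8) = 0*(-8) = 0)
G = 464
U(J, A) = 464 + 316*A*J (U(J, A) = ((316 - 1*0)*J)*A + 464 = ((316 + 0)*J)*A + 464 = (316*J)*A + 464 = 316*A*J + 464 = 464 + 316*A*J)
U(z(-23), -2910)/X = (464 + 316*(-2910)*(-23))/(-3729897) = (464 + 21149880)*(-1/3729897) = 21150344*(-1/3729897) = -21150344/3729897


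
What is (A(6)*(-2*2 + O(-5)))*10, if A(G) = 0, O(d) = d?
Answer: 0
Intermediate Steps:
(A(6)*(-2*2 + O(-5)))*10 = (0*(-2*2 - 5))*10 = (0*(-4 - 5))*10 = (0*(-9))*10 = 0*10 = 0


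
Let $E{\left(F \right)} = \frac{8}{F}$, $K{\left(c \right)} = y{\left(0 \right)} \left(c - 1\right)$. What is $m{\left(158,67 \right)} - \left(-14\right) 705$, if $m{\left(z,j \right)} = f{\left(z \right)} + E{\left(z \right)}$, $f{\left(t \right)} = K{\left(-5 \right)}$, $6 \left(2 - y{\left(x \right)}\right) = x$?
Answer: $\frac{778786}{79} \approx 9858.0$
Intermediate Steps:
$y{\left(x \right)} = 2 - \frac{x}{6}$
$K{\left(c \right)} = -2 + 2 c$ ($K{\left(c \right)} = \left(2 - 0\right) \left(c - 1\right) = \left(2 + 0\right) \left(-1 + c\right) = 2 \left(-1 + c\right) = -2 + 2 c$)
$f{\left(t \right)} = -12$ ($f{\left(t \right)} = -2 + 2 \left(-5\right) = -2 - 10 = -12$)
$m{\left(z,j \right)} = -12 + \frac{8}{z}$
$m{\left(158,67 \right)} - \left(-14\right) 705 = \left(-12 + \frac{8}{158}\right) - \left(-14\right) 705 = \left(-12 + 8 \cdot \frac{1}{158}\right) - -9870 = \left(-12 + \frac{4}{79}\right) + 9870 = - \frac{944}{79} + 9870 = \frac{778786}{79}$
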